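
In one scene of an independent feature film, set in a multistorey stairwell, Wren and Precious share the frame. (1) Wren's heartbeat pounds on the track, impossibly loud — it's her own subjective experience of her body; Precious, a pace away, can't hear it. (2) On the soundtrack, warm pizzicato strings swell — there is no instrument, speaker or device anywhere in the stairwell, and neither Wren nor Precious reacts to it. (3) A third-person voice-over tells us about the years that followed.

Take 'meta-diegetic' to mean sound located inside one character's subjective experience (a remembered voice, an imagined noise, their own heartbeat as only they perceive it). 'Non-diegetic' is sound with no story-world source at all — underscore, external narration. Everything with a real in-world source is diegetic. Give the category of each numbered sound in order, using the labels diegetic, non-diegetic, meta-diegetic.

(1) a subjective body sound — Wren's private perception, inaudible to Precious → meta-diegetic.
Sound (2): score with no on-screen or off-screen source; it exists for the audience alone, so non-diegetic.
(3) is non-diegetic: commentary laid over the scene from outside the fiction.

meta-diegetic, non-diegetic, non-diegetic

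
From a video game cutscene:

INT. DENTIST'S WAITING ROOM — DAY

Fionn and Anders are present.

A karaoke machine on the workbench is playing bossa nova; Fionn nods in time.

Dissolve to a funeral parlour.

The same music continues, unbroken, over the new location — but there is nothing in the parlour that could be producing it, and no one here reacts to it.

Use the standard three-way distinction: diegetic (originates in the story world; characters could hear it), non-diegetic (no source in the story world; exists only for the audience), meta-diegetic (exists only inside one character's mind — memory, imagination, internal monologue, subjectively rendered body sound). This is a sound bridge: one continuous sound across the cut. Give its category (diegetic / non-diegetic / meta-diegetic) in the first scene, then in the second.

Scene one: a karaoke machine is an on-screen source and Fionn reacts to it → diegetic.
Scene two: there is no source in the parlour and no one hears it — it's now underscore → non-diegetic.

diegetic, non-diegetic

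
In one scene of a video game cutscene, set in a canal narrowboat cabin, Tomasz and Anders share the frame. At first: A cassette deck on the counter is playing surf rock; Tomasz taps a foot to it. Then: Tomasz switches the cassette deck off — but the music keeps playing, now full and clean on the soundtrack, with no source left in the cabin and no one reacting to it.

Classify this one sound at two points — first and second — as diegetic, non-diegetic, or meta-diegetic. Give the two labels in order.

diegetic, non-diegetic

First: a cassette deck is a real in-scene source and Tomasz reacts to it → diegetic.
Second: there is no longer any in-world source and no one can hear it — it has become underscore → non-diegetic.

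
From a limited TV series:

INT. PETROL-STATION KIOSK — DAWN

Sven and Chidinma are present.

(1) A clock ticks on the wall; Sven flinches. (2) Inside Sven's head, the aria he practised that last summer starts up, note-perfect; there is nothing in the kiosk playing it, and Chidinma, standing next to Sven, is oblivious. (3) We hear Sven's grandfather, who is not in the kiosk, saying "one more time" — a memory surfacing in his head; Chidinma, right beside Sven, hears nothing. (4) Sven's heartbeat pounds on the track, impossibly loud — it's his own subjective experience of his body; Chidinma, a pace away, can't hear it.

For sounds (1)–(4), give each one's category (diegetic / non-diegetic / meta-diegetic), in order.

(1) an in-world source (a clock); characters could hear it → diegetic.
(2) the music is a memory playing inside Sven's mind alone; no real-world source, Chidinma can't hear it → meta-diegetic.
(3) a remembered line, private to Sven — not present in the room, not audible to Chidinma → meta-diegetic.
Sound (4): a subjective body sound — Sven's private perception, inaudible to Chidinma, so meta-diegetic.

diegetic, meta-diegetic, meta-diegetic, meta-diegetic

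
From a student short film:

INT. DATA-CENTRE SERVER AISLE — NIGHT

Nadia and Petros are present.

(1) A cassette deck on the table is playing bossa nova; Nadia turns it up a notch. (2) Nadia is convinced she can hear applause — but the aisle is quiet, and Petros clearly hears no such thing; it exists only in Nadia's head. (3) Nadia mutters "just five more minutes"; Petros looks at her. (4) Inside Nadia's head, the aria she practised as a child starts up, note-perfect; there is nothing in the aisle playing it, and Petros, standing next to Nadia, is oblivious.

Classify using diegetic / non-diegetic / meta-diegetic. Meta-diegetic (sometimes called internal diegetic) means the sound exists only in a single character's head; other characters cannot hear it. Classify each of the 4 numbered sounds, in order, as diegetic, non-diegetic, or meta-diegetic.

diegetic, meta-diegetic, diegetic, meta-diegetic

(1) a cassette deck is a physical source in the scene and Nadia reacts to it → diegetic.
(2) is meta-diegetic: the sound is imagined by Nadia; nothing in the story world is producing it and Petros can't hear it.
(3) spoken by a character present in the story world → diegetic.
Sound (4): remembered music, private to Nadia — Petros is oblivious because it isn't in the room, so meta-diegetic.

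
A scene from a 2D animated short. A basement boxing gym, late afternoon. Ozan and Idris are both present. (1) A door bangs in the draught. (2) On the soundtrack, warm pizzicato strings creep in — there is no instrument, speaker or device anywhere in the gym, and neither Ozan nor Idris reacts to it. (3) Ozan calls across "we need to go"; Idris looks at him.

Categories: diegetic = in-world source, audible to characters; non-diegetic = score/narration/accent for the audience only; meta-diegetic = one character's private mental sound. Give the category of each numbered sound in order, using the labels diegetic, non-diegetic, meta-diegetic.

diegetic, non-diegetic, diegetic

Sound (1): an in-world source (a door); characters could hear it, so diegetic.
Sound (2): score with no on-screen or off-screen source; it exists for the audience alone, so non-diegetic.
(3) Ozan is a character speaking aloud in the scene → diegetic.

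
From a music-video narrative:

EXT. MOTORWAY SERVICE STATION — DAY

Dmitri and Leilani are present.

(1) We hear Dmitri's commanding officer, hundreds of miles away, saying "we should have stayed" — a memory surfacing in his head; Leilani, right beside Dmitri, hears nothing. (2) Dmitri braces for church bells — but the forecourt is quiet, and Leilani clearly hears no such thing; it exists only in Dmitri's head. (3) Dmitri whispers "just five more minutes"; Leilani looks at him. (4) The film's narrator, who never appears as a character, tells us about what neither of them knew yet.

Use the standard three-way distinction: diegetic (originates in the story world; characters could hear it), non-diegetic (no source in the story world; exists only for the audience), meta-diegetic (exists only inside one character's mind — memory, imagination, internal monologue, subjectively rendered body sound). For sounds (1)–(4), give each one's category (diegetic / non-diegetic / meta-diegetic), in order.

Sound (1): the voice is a memory playing only inside Dmitri's mind; Leilani can't hear it, so meta-diegetic.
Sound (2): subjective to Dmitri: the forecourt is silent and Leilani hears nothing, so meta-diegetic.
Sound (3): Dmitri is a character speaking aloud in the scene, so diegetic.
(4) the narrator exists outside the story world, addressing only the audience → non-diegetic.

meta-diegetic, meta-diegetic, diegetic, non-diegetic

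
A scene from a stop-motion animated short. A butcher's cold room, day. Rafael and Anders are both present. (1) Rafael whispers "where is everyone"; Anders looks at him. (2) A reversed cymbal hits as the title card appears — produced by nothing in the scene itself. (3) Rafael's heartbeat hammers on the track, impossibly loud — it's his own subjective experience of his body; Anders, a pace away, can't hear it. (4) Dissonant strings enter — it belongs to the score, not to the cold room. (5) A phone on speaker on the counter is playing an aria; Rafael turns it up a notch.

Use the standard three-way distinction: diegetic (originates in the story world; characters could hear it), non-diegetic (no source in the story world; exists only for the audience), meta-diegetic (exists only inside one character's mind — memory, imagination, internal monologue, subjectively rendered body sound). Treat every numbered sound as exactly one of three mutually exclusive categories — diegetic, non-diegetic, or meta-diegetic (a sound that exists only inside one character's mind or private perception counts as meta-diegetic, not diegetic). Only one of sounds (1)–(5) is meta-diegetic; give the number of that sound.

3

(1) spoken by a character present in the story world → diegetic.
(2) an editorial stinger — it belongs to the cut, not the story world → non-diegetic.
(3) it's Rafael's internal bodily sensation rendered as sound; only Rafael 'hears' it → meta-diegetic.
Sound (4): nothing in the cold room produces it and the characters don't hear it — pure soundtrack, so non-diegetic.
Sound (5): a phone on speaker is a physical source in the scene and Rafael reacts to it, so diegetic.
Only (3) is meta-diegetic.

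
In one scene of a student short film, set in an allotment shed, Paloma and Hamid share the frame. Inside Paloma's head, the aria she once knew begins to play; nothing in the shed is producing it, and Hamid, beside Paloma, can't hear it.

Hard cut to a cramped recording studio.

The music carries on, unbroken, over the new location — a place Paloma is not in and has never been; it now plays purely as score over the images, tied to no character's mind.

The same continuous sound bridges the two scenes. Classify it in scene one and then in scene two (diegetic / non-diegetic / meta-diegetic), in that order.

meta-diegetic, non-diegetic

Scene one: the music exists only inside Paloma's mind; Hamid can't hear it → meta-diegetic.
Scene two: it's detached from Paloma entirely and plays over unrelated images with no in-world source — conventional underscore → non-diegetic.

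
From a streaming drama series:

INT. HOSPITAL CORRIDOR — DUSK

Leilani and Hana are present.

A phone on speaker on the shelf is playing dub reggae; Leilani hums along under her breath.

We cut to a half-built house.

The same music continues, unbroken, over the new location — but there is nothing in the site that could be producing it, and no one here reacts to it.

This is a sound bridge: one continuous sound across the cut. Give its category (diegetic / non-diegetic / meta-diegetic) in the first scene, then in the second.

diegetic, non-diegetic

Scene one: a phone on speaker is an on-screen source and Leilani reacts to it → diegetic.
Scene two: there is no source in the site and no one hears it — it's now underscore → non-diegetic.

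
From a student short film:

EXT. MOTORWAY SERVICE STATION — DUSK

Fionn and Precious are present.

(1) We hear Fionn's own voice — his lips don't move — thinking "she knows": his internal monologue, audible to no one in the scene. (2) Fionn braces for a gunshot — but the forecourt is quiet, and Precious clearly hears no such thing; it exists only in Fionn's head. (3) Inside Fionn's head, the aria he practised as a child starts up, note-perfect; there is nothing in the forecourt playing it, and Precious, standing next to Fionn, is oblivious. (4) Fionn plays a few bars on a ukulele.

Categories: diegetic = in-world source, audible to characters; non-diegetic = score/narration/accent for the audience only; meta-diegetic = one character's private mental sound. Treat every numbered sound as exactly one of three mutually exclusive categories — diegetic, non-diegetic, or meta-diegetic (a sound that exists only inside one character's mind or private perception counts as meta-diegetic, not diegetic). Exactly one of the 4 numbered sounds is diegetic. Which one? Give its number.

(1) Fionn's thought-voice: a private mental sound no other character can hear → meta-diegetic.
Sound (2): the sound is imagined by Fionn; nothing in the story world is producing it and Precious can't hear it, so meta-diegetic.
Sound (3): remembered music, private to Fionn — Precious is oblivious because it isn't in the room, so meta-diegetic.
Sound (4): Fionn is producing the music live, in the story world, so diegetic.
Only (4) is diegetic.

4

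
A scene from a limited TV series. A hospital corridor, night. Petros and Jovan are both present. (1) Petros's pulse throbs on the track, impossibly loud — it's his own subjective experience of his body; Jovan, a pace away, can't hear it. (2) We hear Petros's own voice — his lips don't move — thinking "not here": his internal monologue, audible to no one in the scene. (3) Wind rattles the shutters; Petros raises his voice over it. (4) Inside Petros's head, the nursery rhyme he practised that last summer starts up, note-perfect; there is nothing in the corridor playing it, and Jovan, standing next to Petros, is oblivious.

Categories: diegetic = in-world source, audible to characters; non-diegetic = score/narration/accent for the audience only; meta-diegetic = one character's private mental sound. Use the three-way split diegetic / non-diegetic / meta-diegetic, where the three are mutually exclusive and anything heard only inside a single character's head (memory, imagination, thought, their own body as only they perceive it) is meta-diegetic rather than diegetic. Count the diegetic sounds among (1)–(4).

(1) a subjective body sound — Petros's private perception, inaudible to Jovan → meta-diegetic.
(2) Petros's thought-voice: a private mental sound no other character can hear → meta-diegetic.
Sound (3): ambient/room sound belonging to the story's physical space, so diegetic.
(4) is meta-diegetic: remembered music, private to Petros — Jovan is oblivious because it isn't in the room.
Diegetic: (3) — that's 1.

1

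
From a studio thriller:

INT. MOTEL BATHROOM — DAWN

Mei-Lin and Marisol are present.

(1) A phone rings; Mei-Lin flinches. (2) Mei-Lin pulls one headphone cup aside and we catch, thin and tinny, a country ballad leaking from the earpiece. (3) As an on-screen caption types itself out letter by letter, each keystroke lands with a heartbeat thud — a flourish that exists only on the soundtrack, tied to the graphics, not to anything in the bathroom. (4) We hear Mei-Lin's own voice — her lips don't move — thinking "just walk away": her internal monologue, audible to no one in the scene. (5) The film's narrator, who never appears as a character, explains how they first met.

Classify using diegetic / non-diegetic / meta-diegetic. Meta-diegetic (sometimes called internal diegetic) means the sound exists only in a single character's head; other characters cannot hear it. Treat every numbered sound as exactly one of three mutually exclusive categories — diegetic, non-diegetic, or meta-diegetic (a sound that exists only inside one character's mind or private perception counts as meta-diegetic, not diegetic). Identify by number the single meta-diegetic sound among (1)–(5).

(1) is diegetic: a phone is a real object/event in the scene's world.
Sound (2): the earpiece is a real device on Mei-Lin's head — source music, so diegetic.
(3) is non-diegetic: sound married to a title/caption — outside the diegesis by definition.
(4) internal monologue — inside Mei-Lin's mind, not spoken into the scene → meta-diegetic.
(5) is non-diegetic: the narrator exists outside the story world, addressing only the audience.
Only (4) is meta-diegetic.

4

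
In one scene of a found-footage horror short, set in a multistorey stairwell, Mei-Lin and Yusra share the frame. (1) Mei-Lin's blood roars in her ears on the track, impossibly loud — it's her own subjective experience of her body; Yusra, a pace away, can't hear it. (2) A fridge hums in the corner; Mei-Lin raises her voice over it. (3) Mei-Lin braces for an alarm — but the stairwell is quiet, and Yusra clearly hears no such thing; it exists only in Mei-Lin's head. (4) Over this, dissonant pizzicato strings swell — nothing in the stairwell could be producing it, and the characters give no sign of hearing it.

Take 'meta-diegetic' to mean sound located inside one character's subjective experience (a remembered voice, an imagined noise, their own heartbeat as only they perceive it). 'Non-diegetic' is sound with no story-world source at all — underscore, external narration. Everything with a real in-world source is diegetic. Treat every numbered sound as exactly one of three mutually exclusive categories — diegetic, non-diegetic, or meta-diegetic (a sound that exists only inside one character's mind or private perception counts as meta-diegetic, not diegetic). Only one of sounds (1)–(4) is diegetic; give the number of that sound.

(1) is meta-diegetic: a subjective body sound — Mei-Lin's private perception, inaudible to Yusra.
Sound (2): a fridge is part of the location's real environment, so diegetic.
(3) Mei-Lin alone 'hears' it — an imagined sound, not present in the space → meta-diegetic.
(4) is non-diegetic: it has no source in the story world and no character can hear it — it's underscore.
Only (2) is diegetic.

2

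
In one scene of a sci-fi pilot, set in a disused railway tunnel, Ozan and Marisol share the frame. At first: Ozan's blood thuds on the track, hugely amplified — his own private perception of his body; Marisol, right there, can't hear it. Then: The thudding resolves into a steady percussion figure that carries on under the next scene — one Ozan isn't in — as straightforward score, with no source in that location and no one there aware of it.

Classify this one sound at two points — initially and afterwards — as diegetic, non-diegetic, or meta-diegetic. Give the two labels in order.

Initially: it's Ozan's subjective body sound, inaudible to Marisol → meta-diegetic.
Afterwards: detached from Ozan and playing as sourceless score over a scene he isn't in — for the audience only → non-diegetic.

meta-diegetic, non-diegetic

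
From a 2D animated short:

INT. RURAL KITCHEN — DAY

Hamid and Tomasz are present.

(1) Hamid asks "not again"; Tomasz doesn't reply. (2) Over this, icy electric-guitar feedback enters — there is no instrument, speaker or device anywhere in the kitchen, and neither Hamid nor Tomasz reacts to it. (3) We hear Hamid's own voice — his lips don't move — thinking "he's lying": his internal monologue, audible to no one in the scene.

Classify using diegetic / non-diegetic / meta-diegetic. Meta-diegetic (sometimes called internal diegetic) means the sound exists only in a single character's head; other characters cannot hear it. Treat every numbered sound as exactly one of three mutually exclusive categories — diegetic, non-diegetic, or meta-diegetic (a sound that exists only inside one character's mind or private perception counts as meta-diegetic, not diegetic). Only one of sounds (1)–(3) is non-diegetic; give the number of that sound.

Sound (1): Hamid is a character speaking aloud in the scene, so diegetic.
Sound (2): nothing in the kitchen produces it and the characters don't hear it — pure soundtrack, so non-diegetic.
Sound (3): it's Hamid's unspoken thought, heard only by the audience via his subjectivity, so meta-diegetic.
Only (2) is non-diegetic.

2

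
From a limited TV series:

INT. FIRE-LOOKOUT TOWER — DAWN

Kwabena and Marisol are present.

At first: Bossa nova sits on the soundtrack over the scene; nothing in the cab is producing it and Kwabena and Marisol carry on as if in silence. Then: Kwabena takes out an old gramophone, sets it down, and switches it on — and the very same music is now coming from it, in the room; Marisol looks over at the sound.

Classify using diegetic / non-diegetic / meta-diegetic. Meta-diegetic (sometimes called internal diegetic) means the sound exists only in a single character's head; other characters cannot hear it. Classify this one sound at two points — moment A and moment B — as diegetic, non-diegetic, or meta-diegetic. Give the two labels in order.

non-diegetic, diegetic

Moment A: no in-world source exists and no character can hear it — underscore → non-diegetic.
Moment B: an old gramophone is now a real source in the story world and the characters hear it → diegetic.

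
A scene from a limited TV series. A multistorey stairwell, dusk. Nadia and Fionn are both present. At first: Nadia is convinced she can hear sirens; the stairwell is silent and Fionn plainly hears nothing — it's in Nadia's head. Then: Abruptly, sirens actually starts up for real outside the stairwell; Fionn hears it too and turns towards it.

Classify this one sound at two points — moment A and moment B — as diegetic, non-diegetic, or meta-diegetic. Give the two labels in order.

meta-diegetic, diegetic

Moment A: only Nadia 'hears' it — imagined, in her mind → meta-diegetic.
Moment B: now there's a real external source and Fionn hears it too — in the story world → diegetic.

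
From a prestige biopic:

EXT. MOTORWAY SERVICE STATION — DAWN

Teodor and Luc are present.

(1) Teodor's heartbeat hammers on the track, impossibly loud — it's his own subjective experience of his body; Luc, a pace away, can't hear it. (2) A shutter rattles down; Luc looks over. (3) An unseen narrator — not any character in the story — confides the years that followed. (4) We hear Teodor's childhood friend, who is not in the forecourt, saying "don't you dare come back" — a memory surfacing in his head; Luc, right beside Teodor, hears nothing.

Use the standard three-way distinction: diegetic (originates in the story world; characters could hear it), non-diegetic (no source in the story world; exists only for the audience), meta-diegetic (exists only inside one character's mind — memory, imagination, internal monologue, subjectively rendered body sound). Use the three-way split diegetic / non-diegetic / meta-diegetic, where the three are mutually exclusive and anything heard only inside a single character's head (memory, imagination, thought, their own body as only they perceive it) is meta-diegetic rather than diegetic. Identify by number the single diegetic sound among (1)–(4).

2

(1) is meta-diegetic: point-of-audition from inside Teodor's body; not a sound in the room.
(2) is diegetic: an in-world source (a shutter); characters could hear it.
(3) is non-diegetic: external voice-over — not a character, not heard by anyone in the scene.
Sound (4): a remembered line, private to Teodor — not present in the room, not audible to Luc, so meta-diegetic.
Only (2) is diegetic.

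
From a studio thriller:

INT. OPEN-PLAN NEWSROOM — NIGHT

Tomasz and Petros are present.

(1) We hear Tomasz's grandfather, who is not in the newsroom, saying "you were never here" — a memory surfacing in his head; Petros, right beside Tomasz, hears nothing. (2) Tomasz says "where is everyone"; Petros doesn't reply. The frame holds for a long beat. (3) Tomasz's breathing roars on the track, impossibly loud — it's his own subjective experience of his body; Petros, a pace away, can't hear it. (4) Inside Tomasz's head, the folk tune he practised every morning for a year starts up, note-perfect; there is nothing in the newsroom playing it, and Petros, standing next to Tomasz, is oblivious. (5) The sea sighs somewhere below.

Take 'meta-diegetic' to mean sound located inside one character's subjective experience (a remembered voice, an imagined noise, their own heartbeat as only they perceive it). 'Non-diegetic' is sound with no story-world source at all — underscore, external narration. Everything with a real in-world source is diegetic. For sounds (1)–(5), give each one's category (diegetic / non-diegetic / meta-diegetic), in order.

Sound (1): a remembered line, private to Tomasz — not present in the room, not audible to Petros, so meta-diegetic.
(2) is diegetic: spoken by a character present in the story world.
(3) a subjective body sound — Tomasz's private perception, inaudible to Petros → meta-diegetic.
(4) is meta-diegetic: remembered music, private to Tomasz — Petros is oblivious because it isn't in the room.
Sound (5): the sea is part of the location's real environment, so diegetic.

meta-diegetic, diegetic, meta-diegetic, meta-diegetic, diegetic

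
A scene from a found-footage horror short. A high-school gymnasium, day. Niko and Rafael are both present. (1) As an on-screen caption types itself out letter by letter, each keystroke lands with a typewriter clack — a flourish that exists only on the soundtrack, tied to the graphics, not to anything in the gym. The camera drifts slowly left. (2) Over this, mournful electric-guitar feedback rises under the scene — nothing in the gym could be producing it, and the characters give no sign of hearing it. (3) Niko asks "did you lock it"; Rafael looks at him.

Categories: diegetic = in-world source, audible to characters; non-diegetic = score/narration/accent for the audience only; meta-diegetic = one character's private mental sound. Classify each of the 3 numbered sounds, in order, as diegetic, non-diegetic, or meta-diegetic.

(1) sound married to a title/caption — outside the diegesis by definition → non-diegetic.
(2) nothing in the gym produces it and the characters don't hear it — pure soundtrack → non-diegetic.
(3) spoken by a character present in the story world → diegetic.

non-diegetic, non-diegetic, diegetic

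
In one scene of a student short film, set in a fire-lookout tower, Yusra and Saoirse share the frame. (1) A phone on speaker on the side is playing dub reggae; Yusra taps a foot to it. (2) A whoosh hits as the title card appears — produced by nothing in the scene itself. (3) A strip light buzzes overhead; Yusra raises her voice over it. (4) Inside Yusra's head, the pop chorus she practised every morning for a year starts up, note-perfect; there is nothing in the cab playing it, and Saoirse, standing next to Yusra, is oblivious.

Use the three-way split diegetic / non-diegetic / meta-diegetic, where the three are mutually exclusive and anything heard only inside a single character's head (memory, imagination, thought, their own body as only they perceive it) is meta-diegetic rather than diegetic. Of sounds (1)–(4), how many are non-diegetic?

1

(1) source music from a phone on speaker, which exists in the story world → diegetic.
(2) it's a sound-design accent with no in-world source; no one in the scene can hear it → non-diegetic.
(3) is diegetic: ambient/room sound belonging to the story's physical space.
Sound (4): it lives in Yusra's subjectivity, not in the cab, so meta-diegetic.
So 1 of the 4 is non-diegetic: (2).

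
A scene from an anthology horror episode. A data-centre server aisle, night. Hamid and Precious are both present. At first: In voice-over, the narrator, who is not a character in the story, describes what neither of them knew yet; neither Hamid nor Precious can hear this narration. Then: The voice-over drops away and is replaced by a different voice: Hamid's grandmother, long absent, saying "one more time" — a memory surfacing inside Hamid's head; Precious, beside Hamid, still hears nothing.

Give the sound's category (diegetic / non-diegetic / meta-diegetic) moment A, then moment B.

non-diegetic, meta-diegetic

Moment A: the external narrator addresses only the audience — outside the story world → non-diegetic.
Moment B: the replacement voice is a memory inside Hamid's mind specifically → meta-diegetic.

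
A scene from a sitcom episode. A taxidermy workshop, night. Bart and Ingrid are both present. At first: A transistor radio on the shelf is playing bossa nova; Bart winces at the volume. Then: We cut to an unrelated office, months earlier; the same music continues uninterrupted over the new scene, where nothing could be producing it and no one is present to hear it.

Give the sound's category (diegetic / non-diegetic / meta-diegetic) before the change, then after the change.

diegetic, non-diegetic

Before the change: a transistor radio is a real in-scene source and Bart reacts to it → diegetic.
After the change: there is no longer any in-world source and no one can hear it — it has become underscore → non-diegetic.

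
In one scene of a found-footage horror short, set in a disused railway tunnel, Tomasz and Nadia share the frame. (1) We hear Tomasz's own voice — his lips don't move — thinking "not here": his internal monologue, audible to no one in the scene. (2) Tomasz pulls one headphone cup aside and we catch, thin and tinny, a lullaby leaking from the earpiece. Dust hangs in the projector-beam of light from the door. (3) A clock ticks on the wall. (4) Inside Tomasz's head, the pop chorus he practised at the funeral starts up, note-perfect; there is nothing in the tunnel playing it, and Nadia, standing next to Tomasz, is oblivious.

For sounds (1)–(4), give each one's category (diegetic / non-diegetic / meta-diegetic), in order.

Sound (1): Tomasz's thought-voice: a private mental sound no other character can hear, so meta-diegetic.
Sound (2): the earpiece is a real device on Tomasz's head — source music, so diegetic.
(3) an in-world source (a clock); characters could hear it → diegetic.
(4) is meta-diegetic: it lives in Tomasz's subjectivity, not in the tunnel.

meta-diegetic, diegetic, diegetic, meta-diegetic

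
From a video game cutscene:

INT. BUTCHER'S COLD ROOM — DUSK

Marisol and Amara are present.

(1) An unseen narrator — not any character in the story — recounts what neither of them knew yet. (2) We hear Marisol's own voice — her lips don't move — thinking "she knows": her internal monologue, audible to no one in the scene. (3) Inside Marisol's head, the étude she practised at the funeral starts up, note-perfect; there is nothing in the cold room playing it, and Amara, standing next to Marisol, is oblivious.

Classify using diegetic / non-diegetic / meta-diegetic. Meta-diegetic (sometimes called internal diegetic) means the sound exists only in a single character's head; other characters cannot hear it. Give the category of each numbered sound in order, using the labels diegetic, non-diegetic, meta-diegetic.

non-diegetic, meta-diegetic, meta-diegetic

(1) external voice-over — not a character, not heard by anyone in the scene → non-diegetic.
(2) it's Marisol's unspoken thought, heard only by the audience via her subjectivity → meta-diegetic.
(3) is meta-diegetic: the music is a memory playing inside Marisol's mind alone; no real-world source, Amara can't hear it.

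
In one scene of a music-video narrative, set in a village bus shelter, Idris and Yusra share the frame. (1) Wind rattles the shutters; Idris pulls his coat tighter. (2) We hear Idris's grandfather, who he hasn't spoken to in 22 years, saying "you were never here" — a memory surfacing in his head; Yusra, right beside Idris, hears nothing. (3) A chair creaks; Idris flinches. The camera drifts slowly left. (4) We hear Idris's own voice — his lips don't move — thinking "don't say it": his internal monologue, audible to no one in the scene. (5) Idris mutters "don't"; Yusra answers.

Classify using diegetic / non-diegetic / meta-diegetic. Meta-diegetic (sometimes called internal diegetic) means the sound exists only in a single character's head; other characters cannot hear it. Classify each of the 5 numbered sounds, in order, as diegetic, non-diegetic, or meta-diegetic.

diegetic, meta-diegetic, diegetic, meta-diegetic, diegetic

(1) is diegetic: it's the actual ambient sound of the location.
Sound (2): a remembered line, private to Idris — not present in the room, not audible to Yusra, so meta-diegetic.
(3) a chair is a real object/event in the scene's world → diegetic.
(4) is meta-diegetic: Idris's thought-voice: a private mental sound no other character can hear.
Sound (5): on-screen dialogue — Idris speaks and Yusra is there to hear, so diegetic.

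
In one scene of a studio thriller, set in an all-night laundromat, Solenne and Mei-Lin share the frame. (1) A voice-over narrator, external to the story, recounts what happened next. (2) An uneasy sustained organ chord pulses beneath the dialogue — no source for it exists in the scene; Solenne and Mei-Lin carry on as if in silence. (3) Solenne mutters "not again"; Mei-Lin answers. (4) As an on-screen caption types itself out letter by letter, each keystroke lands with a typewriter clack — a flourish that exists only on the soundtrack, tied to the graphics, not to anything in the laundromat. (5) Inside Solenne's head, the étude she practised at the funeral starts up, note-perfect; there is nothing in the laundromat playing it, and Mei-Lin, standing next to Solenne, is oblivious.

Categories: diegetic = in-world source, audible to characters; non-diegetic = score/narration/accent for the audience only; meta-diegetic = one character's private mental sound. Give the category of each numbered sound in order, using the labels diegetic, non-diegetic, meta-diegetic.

non-diegetic, non-diegetic, diegetic, non-diegetic, meta-diegetic

(1) commentary laid over the scene from outside the fiction → non-diegetic.
(2) nothing in the laundromat produces it and the characters don't hear it — pure soundtrack → non-diegetic.
Sound (3): Solenne is a character speaking aloud in the scene, so diegetic.
(4) it accompanies on-screen graphics, not anything inside the story world → non-diegetic.
(5) it lives in Solenne's subjectivity, not in the laundromat → meta-diegetic.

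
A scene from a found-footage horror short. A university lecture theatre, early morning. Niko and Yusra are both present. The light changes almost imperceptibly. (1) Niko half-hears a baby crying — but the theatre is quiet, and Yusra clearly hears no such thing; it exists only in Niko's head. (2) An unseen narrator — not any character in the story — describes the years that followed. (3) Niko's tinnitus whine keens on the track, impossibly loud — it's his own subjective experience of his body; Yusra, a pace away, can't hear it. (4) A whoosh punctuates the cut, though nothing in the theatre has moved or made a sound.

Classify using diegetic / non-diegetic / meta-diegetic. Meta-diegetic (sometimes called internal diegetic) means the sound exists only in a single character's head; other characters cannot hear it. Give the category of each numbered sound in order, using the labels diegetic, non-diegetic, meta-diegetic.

meta-diegetic, non-diegetic, meta-diegetic, non-diegetic

Sound (1): subjective to Niko: the theatre is silent and Yusra hears nothing, so meta-diegetic.
(2) external voice-over — not a character, not heard by anyone in the scene → non-diegetic.
(3) it's Niko's internal bodily sensation rendered as sound; only Niko 'hears' it → meta-diegetic.
(4) is non-diegetic: nothing in the scene produces it; it's an accent added for the audience.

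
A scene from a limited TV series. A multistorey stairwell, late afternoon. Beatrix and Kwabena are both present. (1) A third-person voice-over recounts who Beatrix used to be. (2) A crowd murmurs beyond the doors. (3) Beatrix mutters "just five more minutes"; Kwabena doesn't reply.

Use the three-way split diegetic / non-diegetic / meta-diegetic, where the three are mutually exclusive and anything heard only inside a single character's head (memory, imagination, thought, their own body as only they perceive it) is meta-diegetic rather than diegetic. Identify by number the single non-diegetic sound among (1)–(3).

1

Sound (1): commentary laid over the scene from outside the fiction, so non-diegetic.
Sound (2): ambient/room sound belonging to the story's physical space, so diegetic.
Sound (3): spoken by a character present in the story world, so diegetic.
Only (1) is non-diegetic.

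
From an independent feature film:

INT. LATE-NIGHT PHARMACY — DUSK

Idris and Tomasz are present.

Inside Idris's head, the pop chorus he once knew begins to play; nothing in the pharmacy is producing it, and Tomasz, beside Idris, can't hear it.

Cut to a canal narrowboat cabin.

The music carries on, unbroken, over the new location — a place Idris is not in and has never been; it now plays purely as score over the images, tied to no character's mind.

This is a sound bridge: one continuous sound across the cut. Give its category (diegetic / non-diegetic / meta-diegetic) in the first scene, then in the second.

meta-diegetic, non-diegetic

Scene one: the music exists only inside Idris's mind; Tomasz can't hear it → meta-diegetic.
Scene two: it's detached from Idris entirely and plays over unrelated images with no in-world source — conventional underscore → non-diegetic.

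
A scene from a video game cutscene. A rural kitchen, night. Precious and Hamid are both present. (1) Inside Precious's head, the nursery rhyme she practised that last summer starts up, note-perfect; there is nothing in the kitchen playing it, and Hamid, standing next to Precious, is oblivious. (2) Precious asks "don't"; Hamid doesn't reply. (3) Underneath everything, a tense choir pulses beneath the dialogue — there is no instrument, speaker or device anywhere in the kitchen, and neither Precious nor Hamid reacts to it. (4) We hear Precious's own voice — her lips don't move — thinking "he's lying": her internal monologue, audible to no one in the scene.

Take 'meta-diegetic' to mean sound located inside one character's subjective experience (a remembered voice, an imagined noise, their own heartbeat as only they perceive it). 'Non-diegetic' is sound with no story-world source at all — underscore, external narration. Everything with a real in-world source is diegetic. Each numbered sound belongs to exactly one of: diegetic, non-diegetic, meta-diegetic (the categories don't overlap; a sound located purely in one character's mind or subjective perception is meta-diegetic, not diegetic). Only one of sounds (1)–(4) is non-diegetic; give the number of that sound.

3

(1) is meta-diegetic: remembered music, private to Precious — Hamid is oblivious because it isn't in the room.
(2) is diegetic: on-screen dialogue — Precious speaks and Hamid is there to hear.
(3) is non-diegetic: it has no source in the story world and no character can hear it — it's underscore.
(4) is meta-diegetic: it's Precious's unspoken thought, heard only by the audience via her subjectivity.
Only (3) is non-diegetic.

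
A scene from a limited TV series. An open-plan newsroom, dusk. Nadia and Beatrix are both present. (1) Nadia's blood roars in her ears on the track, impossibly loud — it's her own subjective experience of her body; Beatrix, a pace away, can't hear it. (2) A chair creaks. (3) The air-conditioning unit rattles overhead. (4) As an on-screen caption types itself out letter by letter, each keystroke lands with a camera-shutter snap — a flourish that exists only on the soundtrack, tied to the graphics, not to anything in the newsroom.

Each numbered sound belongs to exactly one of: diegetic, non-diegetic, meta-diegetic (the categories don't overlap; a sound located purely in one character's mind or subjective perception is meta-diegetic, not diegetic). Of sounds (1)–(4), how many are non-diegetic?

(1) point-of-audition from inside Nadia's body; not a sound in the room → meta-diegetic.
(2) the sound comes from a chair physically present in the location → diegetic.
Sound (3): it's the actual ambient sound of the location, so diegetic.
(4) sound married to a title/caption — outside the diegesis by definition → non-diegetic.
Non-diegetic: (4) — that's 1.

1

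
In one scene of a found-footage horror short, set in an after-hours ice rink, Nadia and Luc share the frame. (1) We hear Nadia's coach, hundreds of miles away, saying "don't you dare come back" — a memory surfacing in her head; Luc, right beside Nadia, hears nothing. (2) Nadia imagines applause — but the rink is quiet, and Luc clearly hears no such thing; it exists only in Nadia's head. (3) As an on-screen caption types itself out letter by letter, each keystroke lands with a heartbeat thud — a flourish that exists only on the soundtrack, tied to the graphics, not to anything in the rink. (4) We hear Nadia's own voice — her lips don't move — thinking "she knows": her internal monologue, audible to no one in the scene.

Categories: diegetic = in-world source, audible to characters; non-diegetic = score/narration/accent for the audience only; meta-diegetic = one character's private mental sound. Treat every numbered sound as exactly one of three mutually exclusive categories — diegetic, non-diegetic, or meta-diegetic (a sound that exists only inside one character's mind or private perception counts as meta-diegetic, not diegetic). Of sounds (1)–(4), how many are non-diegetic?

(1) is meta-diegetic: the voice is a memory playing only inside Nadia's mind; Luc can't hear it.
Sound (2): the sound is imagined by Nadia; nothing in the story world is producing it and Luc can't hear it, so meta-diegetic.
(3) is non-diegetic: it accompanies on-screen graphics, not anything inside the story world.
(4) internal monologue — inside Nadia's mind, not spoken into the scene → meta-diegetic.
Non-diegetic: (3) — that's 1.

1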